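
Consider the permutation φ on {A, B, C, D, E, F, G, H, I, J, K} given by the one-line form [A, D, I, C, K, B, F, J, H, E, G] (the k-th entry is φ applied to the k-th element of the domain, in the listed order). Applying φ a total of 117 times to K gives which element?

H

Tracing K → G → … returns to K after 10 steps, so K lies in a 10-cycle (B D C I H J E K G F).
Powers repeat with period 10 on this cycle, and 117 mod 10 = 7, so φ^117(K) = φ^7(K).
Stepping 7 places around the cycle: K → G → F → B → D → C → I → H.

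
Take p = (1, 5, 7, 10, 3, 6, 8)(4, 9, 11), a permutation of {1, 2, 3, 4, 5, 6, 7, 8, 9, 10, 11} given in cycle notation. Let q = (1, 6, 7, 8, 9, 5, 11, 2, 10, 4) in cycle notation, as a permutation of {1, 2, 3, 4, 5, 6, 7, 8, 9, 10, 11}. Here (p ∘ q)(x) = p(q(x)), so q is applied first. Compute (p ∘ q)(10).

9

q(10) = 4, then p(4) = 9; composing gives (p ∘ q)(10) = 9.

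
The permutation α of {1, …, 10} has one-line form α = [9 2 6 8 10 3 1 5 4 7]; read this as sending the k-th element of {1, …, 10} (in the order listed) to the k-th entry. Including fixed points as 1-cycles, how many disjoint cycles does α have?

The cycle decomposition is (1 9 4 8 5 10 7)(2)(3 6), which has 3 cycles (counting 1-cycles).

3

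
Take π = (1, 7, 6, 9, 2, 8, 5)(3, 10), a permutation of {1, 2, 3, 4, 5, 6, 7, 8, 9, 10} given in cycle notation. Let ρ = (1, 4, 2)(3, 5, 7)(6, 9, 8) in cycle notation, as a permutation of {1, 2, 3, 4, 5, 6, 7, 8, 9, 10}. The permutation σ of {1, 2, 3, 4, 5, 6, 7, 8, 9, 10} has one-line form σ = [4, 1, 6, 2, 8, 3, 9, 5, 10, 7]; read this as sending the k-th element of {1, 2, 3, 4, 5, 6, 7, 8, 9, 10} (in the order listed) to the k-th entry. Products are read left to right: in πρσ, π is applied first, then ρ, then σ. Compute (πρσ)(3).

7

(πρσ)(3) = σ(ρ(π(3))). π(3) = 10, then ρ(10) = 10, then σ(10) = 7, so the result is 7.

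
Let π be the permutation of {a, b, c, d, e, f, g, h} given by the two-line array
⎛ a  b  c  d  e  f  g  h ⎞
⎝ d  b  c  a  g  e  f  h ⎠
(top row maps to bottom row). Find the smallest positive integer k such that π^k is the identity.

6

The disjoint-cycle form of π has cycle lengths 3, 2, 1, 1, 1.
The order of π is the least common multiple of its cycle lengths: lcm(3, 2) = 6.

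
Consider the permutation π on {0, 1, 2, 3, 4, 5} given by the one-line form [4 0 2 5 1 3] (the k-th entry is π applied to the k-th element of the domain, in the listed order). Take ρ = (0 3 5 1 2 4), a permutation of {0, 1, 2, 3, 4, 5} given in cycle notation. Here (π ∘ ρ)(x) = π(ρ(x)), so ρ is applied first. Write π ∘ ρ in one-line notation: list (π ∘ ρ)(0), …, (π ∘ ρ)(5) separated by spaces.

(π ∘ ρ)(x) = π(ρ(x)). Computing each image: π(ρ(0)) = π(3) = 5, π(ρ(1)) = π(2) = 2, π(ρ(2)) = π(4) = 1, π(ρ(3)) = π(5) = 3, π(ρ(4)) = π(0) = 4, π(ρ(5)) = π(1) = 0.
Hence π ∘ ρ = [5 2 1 3 4 0].

5 2 1 3 4 0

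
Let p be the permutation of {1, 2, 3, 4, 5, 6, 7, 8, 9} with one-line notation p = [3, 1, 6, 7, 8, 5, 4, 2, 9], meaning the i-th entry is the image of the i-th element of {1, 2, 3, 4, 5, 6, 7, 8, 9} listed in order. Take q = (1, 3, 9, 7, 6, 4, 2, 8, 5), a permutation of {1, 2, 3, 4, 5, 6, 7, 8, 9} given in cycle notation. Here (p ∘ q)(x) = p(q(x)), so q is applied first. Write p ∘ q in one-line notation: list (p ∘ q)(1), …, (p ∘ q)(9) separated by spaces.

(p ∘ q)(x) = p(q(x)). Computing each image: p(q(1)) = p(3) = 6, p(q(2)) = p(8) = 2, p(q(3)) = p(9) = 9, p(q(4)) = p(2) = 1, p(q(5)) = p(1) = 3, p(q(6)) = p(4) = 7, p(q(7)) = p(6) = 5, p(q(8)) = p(5) = 8, p(q(9)) = p(7) = 4.
Hence p ∘ q = [6 2 9 1 3 7 5 8 4].

6 2 9 1 3 7 5 8 4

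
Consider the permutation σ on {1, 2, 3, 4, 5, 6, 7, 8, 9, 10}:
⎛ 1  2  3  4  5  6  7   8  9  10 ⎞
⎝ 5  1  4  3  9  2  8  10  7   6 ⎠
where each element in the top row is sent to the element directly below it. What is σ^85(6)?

7

Tracing 6 → 2 → … returns to 6 after 8 steps, so 6 lies in an 8-cycle (1, 5, 9, 7, 8, 10, 6, 2).
On an 8-cycle, σ^8 is the identity, so σ^85 = σ^5 there (85 ≡ 5 mod 8).
Advancing 5 steps from 6: 6 → 2 → 1 → 5 → 9 → 7.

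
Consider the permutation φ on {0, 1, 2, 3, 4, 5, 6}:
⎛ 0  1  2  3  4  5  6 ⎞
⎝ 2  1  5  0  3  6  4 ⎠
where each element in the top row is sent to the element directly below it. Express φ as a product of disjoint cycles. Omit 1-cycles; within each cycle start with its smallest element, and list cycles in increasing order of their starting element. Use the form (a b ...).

(0 2 5 6 4 3)

From 0: 0 → 2 → 5 → 6 → 4 → 3 → 0, closing the cycle (0 2 5 6 4 3).
Repeating from the next unused element and collecting all non-trivial cycles gives (0 2 5 6 4 3).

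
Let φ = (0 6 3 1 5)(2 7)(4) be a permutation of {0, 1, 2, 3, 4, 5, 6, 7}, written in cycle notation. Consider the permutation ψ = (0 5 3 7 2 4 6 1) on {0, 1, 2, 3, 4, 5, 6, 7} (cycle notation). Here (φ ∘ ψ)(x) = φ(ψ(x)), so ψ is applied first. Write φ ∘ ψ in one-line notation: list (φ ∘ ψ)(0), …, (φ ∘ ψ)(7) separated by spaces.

0 6 4 2 3 1 5 7

(φ ∘ ψ)(x) = φ(ψ(x)). Computing each image: φ(ψ(0)) = φ(5) = 0, φ(ψ(1)) = φ(0) = 6, φ(ψ(2)) = φ(4) = 4, φ(ψ(3)) = φ(7) = 2, φ(ψ(4)) = φ(6) = 3, φ(ψ(5)) = φ(3) = 1, φ(ψ(6)) = φ(1) = 5, φ(ψ(7)) = φ(2) = 7.
Hence φ ∘ ψ = [0 6 4 2 3 1 5 7].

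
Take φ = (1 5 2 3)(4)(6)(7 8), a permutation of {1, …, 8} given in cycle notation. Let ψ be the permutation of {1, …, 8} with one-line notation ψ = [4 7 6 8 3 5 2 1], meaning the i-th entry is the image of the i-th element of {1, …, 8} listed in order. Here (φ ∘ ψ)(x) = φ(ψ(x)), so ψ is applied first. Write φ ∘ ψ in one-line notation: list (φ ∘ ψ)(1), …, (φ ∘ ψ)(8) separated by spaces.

(φ ∘ ψ)(x) = φ(ψ(x)). Computing each image: φ(ψ(1)) = φ(4) = 4, φ(ψ(2)) = φ(7) = 8, φ(ψ(3)) = φ(6) = 6, φ(ψ(4)) = φ(8) = 7, φ(ψ(5)) = φ(3) = 1, φ(ψ(6)) = φ(5) = 2, φ(ψ(7)) = φ(2) = 3, φ(ψ(8)) = φ(1) = 5.
Hence φ ∘ ψ = [4 8 6 7 1 2 3 5].

4 8 6 7 1 2 3 5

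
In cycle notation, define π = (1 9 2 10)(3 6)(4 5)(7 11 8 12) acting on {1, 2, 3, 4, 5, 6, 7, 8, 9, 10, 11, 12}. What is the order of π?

The disjoint cycles have lengths 4, 4, 2, 2.
Since disjoint cycles commute, ord(π) = lcm(4, 4, 2, 2) = 4.

4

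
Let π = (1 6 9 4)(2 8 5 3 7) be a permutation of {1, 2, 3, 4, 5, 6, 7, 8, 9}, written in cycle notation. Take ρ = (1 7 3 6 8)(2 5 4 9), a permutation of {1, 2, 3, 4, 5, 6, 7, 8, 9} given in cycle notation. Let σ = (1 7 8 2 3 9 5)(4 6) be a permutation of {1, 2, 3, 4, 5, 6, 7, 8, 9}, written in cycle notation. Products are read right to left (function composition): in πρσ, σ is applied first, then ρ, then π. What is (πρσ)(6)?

(πρσ)(6) = π(ρ(σ(6))). σ(6) = 4, then ρ(4) = 9, then π(9) = 4, so the result is 4.

4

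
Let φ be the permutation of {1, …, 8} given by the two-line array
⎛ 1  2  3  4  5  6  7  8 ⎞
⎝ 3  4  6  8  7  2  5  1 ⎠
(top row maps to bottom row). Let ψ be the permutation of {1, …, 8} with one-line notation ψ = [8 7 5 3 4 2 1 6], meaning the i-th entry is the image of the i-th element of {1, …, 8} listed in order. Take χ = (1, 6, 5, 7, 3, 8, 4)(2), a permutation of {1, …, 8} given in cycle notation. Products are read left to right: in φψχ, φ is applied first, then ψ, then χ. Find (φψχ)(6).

3

Apply the permutations in order: φ(6) = 2, then ψ(2) = 7, then χ(7) = 3. So (φψχ)(6) = 3.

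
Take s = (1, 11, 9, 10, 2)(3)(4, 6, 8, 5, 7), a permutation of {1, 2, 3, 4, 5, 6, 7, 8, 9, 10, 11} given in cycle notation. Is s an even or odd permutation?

even

The cycle lengths are 5, 5, 1.
A cycle is odd iff its length is even; s has 0 even-length cycles, so sgn(s) = (−1)^0 and s is even.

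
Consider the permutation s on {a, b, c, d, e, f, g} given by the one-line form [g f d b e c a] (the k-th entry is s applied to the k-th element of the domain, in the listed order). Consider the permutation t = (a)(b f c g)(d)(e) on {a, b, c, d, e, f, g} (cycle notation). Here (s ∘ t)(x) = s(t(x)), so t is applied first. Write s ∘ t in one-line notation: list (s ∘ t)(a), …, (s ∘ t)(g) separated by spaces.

g c a b e d f

Chase each element through t then s: a → a → g; b → f → c; c → g → a; d → d → b; e → e → e; f → c → d; g → b → f.
So s ∘ t in one-line form is g c a b e d f.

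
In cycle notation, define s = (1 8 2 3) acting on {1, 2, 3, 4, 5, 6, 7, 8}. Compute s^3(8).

8 lies in the 4-cycle (1 8 2 3).
Stepping 3 places around the cycle: 8 → 2 → 3 → 1.

1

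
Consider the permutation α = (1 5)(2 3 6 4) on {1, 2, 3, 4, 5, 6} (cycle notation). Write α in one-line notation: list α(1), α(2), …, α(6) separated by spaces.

Reading each image from the cycles: 1→5, 2→3, 3→6, 4→2, 5→1, 6→4.
So the one-line form is 5 3 6 2 1 4.

5 3 6 2 1 4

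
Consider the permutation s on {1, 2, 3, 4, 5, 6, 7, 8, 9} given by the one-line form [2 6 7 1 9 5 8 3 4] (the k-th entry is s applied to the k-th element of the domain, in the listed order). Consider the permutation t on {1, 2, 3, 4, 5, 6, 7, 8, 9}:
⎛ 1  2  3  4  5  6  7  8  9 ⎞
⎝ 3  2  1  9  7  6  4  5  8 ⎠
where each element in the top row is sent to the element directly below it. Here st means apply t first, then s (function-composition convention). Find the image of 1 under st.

7

(st)(1) = s(t(1)). t(1) = 3, then s(3) = 7. So (st)(1) = 7.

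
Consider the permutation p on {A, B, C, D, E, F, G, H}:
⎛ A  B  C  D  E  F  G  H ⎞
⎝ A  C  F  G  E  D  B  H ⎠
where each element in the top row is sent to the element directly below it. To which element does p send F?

D

The entry below F in the array is D, so p(F) = D.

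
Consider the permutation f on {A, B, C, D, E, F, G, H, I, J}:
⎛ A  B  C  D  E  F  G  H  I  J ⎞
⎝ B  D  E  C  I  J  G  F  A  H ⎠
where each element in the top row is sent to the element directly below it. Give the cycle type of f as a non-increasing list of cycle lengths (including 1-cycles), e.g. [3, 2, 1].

The disjoint cycles are (A B D C E I)(F J H)(G), with lengths 6, 3, 1 in non-increasing order.

[6, 3, 1]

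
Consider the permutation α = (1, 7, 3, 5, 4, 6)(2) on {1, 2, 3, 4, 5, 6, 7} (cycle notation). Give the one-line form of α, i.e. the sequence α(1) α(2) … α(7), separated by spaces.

Reading each image from the cycles: 1↦7, 2↦2, 3↦5, 4↦6, 5↦4, 6↦1, 7↦3.
So the one-line form is 7 2 5 6 4 1 3.

7 2 5 6 4 1 3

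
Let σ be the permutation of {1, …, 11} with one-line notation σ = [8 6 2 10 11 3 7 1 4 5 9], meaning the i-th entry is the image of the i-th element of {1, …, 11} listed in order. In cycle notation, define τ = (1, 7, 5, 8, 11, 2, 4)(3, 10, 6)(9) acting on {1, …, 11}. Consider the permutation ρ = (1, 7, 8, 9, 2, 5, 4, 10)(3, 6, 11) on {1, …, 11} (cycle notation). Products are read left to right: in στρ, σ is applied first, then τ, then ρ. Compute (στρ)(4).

(στρ)(4) = ρ(τ(σ(4))). σ(4) = 10, then τ(10) = 6, then ρ(6) = 11, so the result is 11.

11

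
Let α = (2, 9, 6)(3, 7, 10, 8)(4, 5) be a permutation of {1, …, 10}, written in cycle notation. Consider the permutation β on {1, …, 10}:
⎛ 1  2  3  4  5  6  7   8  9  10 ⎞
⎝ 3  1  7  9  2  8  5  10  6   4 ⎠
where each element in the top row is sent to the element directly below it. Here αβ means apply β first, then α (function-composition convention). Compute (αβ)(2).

1

β(2) = 1, then α(1) = 1; composing gives (αβ)(2) = 1.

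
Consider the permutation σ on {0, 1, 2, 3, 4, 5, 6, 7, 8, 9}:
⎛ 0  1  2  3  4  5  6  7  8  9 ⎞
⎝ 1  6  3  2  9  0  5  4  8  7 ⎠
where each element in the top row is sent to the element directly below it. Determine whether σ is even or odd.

In disjoint-cycle form the cycle lengths are 4, 3, 2, 1.
A cycle is odd iff its length is even; σ has 2 even-length cycles, so sgn(σ) = (−1)^2 and σ is even.

even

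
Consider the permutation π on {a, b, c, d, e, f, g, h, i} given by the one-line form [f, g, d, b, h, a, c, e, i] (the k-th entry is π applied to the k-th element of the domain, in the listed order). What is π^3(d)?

Tracing d → b → … returns to d after 4 steps, so d lies in a 4-cycle (b g c d).
Advancing 3 steps from d: d → b → g → c.

c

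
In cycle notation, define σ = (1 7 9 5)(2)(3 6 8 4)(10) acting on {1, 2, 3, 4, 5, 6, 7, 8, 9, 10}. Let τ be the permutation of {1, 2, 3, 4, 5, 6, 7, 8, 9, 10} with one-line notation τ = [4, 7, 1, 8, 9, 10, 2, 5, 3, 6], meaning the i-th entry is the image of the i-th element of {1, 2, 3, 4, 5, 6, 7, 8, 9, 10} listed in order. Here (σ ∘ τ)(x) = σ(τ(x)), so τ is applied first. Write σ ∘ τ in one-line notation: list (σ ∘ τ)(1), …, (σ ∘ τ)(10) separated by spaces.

Chase each element through τ then σ: 1 → 4 → 3; 2 → 7 → 9; 3 → 1 → 7; 4 → 8 → 4; 5 → 9 → 5; 6 → 10 → 10; 7 → 2 → 2; 8 → 5 → 1; 9 → 3 → 6; 10 → 6 → 8.
Collecting the images, σ ∘ τ = [3 9 7 4 5 10 2 1 6 8].

3 9 7 4 5 10 2 1 6 8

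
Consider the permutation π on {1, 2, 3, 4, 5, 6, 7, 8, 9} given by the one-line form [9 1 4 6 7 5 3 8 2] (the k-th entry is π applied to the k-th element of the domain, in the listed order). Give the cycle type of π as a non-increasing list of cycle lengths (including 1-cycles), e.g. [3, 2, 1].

The disjoint cycles are (1 9 2)(3 4 6 5 7)(8), with lengths 5, 3, 1 in non-increasing order.

[5, 3, 1]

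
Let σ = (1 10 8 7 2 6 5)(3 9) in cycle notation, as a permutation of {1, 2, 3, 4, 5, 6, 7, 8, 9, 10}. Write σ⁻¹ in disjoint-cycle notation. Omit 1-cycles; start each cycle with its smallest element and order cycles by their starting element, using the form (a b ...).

Inverting a permutation written in cycle notation just reverses the order within every cycle.
After reversing and putting each cycle's least element first, σ⁻¹ = (1 5 6 2 7 8 10)(3 9).

(1 5 6 2 7 8 10)(3 9)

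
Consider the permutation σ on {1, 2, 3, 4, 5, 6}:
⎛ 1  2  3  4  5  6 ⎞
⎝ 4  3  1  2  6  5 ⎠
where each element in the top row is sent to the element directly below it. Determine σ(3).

1

The entry below 3 in the array is 1, so σ(3) = 1.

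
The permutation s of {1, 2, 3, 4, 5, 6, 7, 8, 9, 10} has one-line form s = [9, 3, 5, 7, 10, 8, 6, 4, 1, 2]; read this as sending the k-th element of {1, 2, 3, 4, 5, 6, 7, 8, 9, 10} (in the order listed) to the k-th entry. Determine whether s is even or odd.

odd

In disjoint-cycle form the cycle lengths are 4, 4, 2.
A cycle is odd iff its length is even; s has 3 even-length cycles, so sgn(s) = (−1)^3 and s is odd.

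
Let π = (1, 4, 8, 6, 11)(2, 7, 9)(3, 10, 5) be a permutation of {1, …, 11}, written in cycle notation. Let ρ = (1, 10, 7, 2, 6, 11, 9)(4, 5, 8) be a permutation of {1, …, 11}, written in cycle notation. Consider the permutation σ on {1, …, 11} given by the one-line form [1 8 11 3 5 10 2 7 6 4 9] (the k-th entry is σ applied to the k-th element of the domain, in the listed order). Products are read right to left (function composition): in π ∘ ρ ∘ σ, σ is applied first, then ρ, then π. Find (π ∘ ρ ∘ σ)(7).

Apply the permutations in order: σ(7) = 2, then ρ(2) = 6, then π(6) = 11. So (π ∘ ρ ∘ σ)(7) = 11.

11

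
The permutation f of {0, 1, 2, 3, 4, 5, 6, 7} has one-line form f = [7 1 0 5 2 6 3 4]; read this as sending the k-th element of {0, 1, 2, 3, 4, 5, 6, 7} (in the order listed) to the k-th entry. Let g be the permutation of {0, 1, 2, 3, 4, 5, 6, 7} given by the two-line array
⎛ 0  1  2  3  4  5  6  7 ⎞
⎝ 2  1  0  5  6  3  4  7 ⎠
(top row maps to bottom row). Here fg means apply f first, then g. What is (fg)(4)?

(fg)(4) = g(f(4)). f(4) = 2, then g(2) = 0. So (fg)(4) = 0.

0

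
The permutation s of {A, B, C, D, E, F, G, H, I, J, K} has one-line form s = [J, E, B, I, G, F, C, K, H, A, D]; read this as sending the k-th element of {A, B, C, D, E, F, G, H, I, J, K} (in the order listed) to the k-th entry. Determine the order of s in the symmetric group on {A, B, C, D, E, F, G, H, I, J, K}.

The disjoint-cycle form of s has cycle lengths 4, 4, 2, 1.
The order of s is the least common multiple of its cycle lengths: lcm(4, 4, 2) = 4.

4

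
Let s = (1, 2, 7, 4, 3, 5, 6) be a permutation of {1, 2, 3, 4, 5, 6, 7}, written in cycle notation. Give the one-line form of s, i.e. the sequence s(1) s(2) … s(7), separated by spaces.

2 7 5 3 6 1 4

Each element maps to the next entry in its cycle (wrapping to the front): 1→2, 2→7, 3→5, 4→3, 5→6, 6→1, 7→4.
So the one-line form is 2 7 5 3 6 1 4.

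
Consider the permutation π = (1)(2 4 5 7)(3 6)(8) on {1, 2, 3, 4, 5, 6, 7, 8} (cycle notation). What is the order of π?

4

The cycle type of π is (4, 2, 1, 1).
The order of π is the least common multiple of its cycle lengths: lcm(4, 2) = 4.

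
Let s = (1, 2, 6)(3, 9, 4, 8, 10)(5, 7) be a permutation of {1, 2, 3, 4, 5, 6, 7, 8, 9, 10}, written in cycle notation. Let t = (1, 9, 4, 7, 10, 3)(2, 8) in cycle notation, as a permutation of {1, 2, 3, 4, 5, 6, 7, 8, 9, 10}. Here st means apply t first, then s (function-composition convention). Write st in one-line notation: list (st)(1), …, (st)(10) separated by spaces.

4 10 2 5 7 1 3 6 8 9

For each element, apply t then s: 1 → 9 → 4; 2 → 8 → 10; 3 → 1 → 2; 4 → 7 → 5; 5 → 5 → 7; 6 → 6 → 1; 7 → 10 → 3; 8 → 2 → 6; 9 → 4 → 8; 10 → 3 → 9.
So st in one-line form is 4 10 2 5 7 1 3 6 8 9.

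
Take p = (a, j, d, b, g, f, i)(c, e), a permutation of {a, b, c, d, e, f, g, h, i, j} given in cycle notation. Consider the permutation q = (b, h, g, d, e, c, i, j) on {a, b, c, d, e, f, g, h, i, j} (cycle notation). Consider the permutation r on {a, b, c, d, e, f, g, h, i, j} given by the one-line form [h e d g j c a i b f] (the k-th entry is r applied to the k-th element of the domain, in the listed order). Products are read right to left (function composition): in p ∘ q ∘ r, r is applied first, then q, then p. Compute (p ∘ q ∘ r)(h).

d

Chase h: r(h) = i; q(i) = j; p(j) = d. Hence (p ∘ q ∘ r)(h) = d.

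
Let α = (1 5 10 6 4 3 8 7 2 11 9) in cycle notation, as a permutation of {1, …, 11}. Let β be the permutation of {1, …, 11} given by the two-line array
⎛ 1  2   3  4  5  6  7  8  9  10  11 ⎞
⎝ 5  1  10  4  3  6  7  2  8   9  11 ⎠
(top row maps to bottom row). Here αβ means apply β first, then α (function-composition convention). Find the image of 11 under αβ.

(αβ)(11) = α(β(11)). β(11) = 11, then α(11) = 9. So (αβ)(11) = 9.

9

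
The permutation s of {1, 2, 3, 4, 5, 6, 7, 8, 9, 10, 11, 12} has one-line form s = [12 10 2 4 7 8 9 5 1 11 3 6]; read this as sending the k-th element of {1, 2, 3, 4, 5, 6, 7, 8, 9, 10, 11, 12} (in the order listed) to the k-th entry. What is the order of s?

28

The disjoint-cycle form of s has cycle lengths 7, 4, 1.
The order is lcm(7, 4) = 28.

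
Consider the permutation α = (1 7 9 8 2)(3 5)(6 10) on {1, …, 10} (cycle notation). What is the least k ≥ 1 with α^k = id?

10

The disjoint cycles have lengths 5, 2, 2, 1.
The order of α is the least common multiple of its cycle lengths: lcm(5, 2, 2) = 10.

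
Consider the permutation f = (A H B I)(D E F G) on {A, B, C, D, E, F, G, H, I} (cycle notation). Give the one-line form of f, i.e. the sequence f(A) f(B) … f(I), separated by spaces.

H I C E F G D B A

Each element maps to the next entry in its cycle (wrapping to the front): A↦H, B↦I, C↦C, D↦E, E↦F, F↦G, G↦D, H↦B, I↦A.
Listing these in domain order gives H I C E F G D B A.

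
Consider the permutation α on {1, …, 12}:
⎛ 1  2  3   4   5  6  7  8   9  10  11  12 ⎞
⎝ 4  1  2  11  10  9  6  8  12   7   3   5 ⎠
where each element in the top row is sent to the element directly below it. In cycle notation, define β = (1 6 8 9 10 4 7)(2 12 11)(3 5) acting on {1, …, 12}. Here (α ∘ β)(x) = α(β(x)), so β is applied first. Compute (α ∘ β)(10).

11

(α ∘ β)(10) = α(β(10)). β(10) = 4, then α(4) = 11. So (α ∘ β)(10) = 11.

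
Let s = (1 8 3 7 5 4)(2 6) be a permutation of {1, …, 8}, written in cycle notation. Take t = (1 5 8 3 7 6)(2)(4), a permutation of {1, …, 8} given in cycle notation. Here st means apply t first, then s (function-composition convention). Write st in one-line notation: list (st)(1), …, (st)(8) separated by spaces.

For each element, apply t then s: 1 → 5 → 4; 2 → 2 → 6; 3 → 7 → 5; 4 → 4 → 1; 5 → 8 → 3; 6 → 1 → 8; 7 → 6 → 2; 8 → 3 → 7.
So st in one-line form is 4 6 5 1 3 8 2 7.

4 6 5 1 3 8 2 7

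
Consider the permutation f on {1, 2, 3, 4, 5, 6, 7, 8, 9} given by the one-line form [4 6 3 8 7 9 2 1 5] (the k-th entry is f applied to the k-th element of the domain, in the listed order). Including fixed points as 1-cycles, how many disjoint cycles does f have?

The cycle decomposition is (1, 4, 8)(2, 6, 9, 5, 7)(3), which has 3 cycles (counting 1-cycles).

3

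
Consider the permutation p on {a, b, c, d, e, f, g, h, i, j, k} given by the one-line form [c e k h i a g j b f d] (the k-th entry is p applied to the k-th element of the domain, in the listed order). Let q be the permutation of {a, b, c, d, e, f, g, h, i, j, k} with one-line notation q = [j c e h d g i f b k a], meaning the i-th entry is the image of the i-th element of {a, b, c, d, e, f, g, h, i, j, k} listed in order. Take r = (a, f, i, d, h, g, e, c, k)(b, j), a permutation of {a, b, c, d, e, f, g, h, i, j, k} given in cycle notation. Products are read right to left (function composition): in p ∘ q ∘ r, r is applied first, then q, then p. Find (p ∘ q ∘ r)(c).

c

Apply the permutations in order: r(c) = k, then q(k) = a, then p(a) = c. So (p ∘ q ∘ r)(c) = c.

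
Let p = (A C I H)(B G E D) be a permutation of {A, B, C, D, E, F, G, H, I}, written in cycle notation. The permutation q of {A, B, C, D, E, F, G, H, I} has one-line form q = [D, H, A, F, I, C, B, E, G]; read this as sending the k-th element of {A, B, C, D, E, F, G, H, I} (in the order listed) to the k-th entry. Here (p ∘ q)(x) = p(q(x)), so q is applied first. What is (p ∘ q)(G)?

(p ∘ q)(G) = p(q(G)). q(G) = B, then p(B) = G. So (p ∘ q)(G) = G.

G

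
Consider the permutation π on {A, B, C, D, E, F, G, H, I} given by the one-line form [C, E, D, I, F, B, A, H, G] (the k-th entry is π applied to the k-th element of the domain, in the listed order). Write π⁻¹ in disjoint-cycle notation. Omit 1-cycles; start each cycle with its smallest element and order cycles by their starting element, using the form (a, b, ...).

First write π in disjoint cycles: (A, C, D, I, G)(B, E, F).
The inverse reverses every cycle; in canonical form, π⁻¹ = (A, G, I, D, C)(B, F, E).

(A, G, I, D, C)(B, F, E)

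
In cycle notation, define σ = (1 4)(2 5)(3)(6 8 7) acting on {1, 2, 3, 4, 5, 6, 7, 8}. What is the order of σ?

The disjoint cycles have lengths 3, 2, 2, 1.
The order of σ is the least common multiple of its cycle lengths: lcm(3, 2, 2) = 6.

6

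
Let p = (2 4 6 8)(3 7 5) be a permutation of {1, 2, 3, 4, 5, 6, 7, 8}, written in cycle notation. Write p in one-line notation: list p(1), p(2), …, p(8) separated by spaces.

1 4 7 6 3 8 5 2

Image by image: 1→1, 2→4, 3→7, 4→6, 5→3, 6→8, 7→5, 8→2.
Listing these in domain order gives 1 4 7 6 3 8 5 2.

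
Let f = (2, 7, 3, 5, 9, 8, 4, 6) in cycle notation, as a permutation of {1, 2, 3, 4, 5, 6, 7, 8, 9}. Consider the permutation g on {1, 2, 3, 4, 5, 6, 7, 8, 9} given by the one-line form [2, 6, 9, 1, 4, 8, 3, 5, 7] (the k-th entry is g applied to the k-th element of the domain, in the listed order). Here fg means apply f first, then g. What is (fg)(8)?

f(8) = 4, then g(4) = 1; composing gives (fg)(8) = 1.

1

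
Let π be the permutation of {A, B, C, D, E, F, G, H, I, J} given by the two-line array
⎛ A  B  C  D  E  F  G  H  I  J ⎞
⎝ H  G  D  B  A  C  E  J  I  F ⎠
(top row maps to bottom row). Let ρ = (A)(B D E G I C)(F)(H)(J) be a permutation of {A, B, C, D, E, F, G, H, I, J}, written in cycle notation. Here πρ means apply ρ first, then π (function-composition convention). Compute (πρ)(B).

B

(πρ)(B) = π(ρ(B)). ρ(B) = D, then π(D) = B. So (πρ)(B) = B.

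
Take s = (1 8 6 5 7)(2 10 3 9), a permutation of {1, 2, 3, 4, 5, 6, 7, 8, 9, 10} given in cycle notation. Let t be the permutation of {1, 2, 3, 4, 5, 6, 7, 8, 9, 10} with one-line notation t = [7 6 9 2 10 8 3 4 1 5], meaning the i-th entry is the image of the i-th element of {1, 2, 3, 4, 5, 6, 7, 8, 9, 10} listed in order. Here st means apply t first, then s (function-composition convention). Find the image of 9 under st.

8

t(9) = 1, then s(1) = 8; composing gives (st)(9) = 8.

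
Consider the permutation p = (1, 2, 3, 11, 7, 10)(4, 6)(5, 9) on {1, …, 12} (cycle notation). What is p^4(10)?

10 lies in the 6-cycle (1, 2, 3, 11, 7, 10).
Advancing 4 steps from 10: 10 → 1 → 2 → 3 → 11.

11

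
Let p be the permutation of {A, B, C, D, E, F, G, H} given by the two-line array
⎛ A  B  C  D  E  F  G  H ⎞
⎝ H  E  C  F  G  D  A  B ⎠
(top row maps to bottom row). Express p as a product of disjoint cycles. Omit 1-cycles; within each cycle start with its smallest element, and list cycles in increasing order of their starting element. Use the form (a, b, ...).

(A, H, B, E, G)(D, F)

Iterating p from A gives A → H → B → E → G → A; that is the 5-cycle (A, H, B, E, G).
Continuing from each remaining unvisited element yields (A, H, B, E, G)(D, F).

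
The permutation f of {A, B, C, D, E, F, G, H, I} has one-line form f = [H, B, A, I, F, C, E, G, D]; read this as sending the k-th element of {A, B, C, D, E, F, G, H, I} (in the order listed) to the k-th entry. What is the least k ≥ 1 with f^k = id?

Writing f as disjoint cycles, the cycle lengths are 6, 2, 1.
Since disjoint cycles commute, ord(f) = lcm(6, 2) = 6.

6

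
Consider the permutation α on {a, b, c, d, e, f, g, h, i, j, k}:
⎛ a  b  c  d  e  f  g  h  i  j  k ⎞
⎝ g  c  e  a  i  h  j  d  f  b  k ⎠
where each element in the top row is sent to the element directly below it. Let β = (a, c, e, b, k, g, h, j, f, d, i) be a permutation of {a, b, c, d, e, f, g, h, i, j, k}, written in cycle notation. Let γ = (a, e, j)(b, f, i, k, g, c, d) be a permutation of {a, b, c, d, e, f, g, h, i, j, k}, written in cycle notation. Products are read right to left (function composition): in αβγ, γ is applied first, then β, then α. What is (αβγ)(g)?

i

Apply the permutations in order: γ(g) = c, then β(c) = e, then α(e) = i. So (αβγ)(g) = i.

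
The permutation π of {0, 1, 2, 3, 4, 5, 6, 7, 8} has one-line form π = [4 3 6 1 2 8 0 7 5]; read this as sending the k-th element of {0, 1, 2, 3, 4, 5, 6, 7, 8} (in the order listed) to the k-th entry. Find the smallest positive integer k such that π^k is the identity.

4

The disjoint-cycle form of π has cycle lengths 4, 2, 2, 1.
The order is lcm(4, 2, 2) = 4.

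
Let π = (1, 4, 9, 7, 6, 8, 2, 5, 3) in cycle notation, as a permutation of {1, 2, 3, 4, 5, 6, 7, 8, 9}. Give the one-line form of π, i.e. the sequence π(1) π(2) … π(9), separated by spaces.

Each element maps to the next entry in its cycle (wrapping to the front): 1↦4, 2↦5, 3↦1, 4↦9, 5↦3, 6↦8, 7↦6, 8↦2, 9↦7.
Listing these in domain order gives 4 5 1 9 3 8 6 2 7.

4 5 1 9 3 8 6 2 7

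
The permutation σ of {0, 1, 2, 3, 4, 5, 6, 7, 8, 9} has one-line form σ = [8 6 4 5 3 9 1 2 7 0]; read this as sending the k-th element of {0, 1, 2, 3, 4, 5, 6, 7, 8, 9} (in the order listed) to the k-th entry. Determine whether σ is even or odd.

In disjoint-cycle form the cycle lengths are 8, 2.
A cycle of length ℓ contributes ℓ−1 transpositions, so σ is a product of 7 + 1 = 8 transpositions — even.

even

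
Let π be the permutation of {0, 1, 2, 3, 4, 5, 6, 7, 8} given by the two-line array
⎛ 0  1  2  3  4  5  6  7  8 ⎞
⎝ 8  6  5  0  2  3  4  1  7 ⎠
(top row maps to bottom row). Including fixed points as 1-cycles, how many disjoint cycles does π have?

1

The cycle decomposition is (0, 8, 7, 1, 6, 4, 2, 5, 3), which has 1 cycle (counting 1-cycles).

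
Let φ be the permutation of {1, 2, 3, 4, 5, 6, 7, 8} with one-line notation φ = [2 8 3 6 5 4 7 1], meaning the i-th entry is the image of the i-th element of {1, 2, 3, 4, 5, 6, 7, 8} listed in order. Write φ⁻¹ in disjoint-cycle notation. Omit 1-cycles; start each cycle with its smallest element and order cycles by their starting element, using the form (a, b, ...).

(1, 8, 2)(4, 6)

First write φ in disjoint cycles: (1, 2, 8)(4, 6).
Reversing each cycle (and rotating so the smallest element leads) gives φ⁻¹ = (1, 8, 2)(4, 6).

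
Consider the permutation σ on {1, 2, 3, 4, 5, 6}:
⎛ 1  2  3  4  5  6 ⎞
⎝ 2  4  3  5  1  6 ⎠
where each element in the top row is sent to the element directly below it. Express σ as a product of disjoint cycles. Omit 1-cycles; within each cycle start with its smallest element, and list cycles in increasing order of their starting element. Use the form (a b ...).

(1 2 4 5)

Iterating σ from 1 gives 1 → 2 → 4 → 5 → 1; that is the 4-cycle (1 2 4 5).
Continuing from each remaining unvisited element yields (1 2 4 5).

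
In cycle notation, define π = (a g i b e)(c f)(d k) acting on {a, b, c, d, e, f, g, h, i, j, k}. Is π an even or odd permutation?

even

The cycle lengths are 5, 2, 2, 1, 1.
A cycle of length ℓ contributes ℓ−1 transpositions, so π is a product of 4 + 1 + 1 = 6 transpositions — even.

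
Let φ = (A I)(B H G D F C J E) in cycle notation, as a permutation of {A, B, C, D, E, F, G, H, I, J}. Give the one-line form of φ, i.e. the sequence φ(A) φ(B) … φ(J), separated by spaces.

I H J F B C D G A E

Reading each image from the cycles: A↦I, B↦H, C↦J, D↦F, E↦B, F↦C, G↦D, H↦G, I↦A, J↦E.
Listing these in domain order gives I H J F B C D G A E.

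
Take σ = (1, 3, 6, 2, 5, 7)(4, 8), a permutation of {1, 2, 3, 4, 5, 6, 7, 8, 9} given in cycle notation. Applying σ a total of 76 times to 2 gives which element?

3

2 lies in the 6-cycle (1, 3, 6, 2, 5, 7).
Powers repeat with period 6 on this cycle, and 76 mod 6 = 4, so σ^76(2) = σ^4(2).
Advancing 4 steps from 2: 2 → 5 → 7 → 1 → 3.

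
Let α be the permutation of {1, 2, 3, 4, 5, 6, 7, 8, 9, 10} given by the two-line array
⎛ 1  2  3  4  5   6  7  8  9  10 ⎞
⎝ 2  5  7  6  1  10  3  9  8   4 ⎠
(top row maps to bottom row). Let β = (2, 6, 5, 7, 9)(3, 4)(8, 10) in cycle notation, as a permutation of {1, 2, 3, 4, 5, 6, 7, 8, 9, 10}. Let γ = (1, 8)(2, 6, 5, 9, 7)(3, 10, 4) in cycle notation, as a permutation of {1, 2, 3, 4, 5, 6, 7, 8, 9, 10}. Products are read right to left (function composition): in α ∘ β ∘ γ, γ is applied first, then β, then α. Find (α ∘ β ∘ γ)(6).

3

(α ∘ β ∘ γ)(6) = α(β(γ(6))). γ(6) = 5, then β(5) = 7, then α(7) = 3, so the result is 3.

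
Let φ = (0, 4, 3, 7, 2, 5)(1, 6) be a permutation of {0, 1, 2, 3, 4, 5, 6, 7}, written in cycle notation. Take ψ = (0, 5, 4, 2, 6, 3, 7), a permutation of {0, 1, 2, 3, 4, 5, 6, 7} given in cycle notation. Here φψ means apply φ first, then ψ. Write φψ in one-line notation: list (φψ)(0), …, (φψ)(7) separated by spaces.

2 3 4 0 7 5 1 6

(φψ)(x) = ψ(φ(x)). Computing each image: ψ(φ(0)) = ψ(4) = 2, ψ(φ(1)) = ψ(6) = 3, ψ(φ(2)) = ψ(5) = 4, ψ(φ(3)) = ψ(7) = 0, ψ(φ(4)) = ψ(3) = 7, ψ(φ(5)) = ψ(0) = 5, ψ(φ(6)) = ψ(1) = 1, ψ(φ(7)) = ψ(2) = 6.
Hence φψ = [2 3 4 0 7 5 1 6].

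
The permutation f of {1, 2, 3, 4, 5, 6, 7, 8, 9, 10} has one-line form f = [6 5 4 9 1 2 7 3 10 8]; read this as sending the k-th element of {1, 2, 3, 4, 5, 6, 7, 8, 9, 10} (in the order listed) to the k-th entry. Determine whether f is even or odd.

In disjoint-cycle form the cycle lengths are 5, 4, 1.
A cycle is odd iff its length is even; f has 1 even-length cycle, so sgn(f) = (−1)^1 and f is odd.

odd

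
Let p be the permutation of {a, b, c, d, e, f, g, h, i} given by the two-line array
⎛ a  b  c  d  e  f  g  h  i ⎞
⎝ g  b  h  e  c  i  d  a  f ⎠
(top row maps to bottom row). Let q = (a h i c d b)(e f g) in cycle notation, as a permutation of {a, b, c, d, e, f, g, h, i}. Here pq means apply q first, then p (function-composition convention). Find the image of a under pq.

a

q(a) = h, then p(h) = a; composing gives (pq)(a) = a.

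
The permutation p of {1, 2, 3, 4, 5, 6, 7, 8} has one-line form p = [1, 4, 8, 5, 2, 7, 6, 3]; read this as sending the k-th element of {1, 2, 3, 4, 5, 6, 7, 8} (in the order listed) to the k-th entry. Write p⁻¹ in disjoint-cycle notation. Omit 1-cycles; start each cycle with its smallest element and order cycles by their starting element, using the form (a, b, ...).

First write p in disjoint cycles: (2, 4, 5)(3, 8)(6, 7).
The inverse reverses every cycle; in canonical form, p⁻¹ = (2, 5, 4)(3, 8)(6, 7).

(2, 5, 4)(3, 8)(6, 7)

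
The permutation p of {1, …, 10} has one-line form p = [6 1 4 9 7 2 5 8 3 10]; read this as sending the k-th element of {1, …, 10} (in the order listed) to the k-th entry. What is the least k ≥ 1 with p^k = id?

6

Writing p as disjoint cycles, the cycle lengths are 3, 3, 2, 1, 1.
Since disjoint cycles commute, ord(p) = lcm(3, 3, 2) = 6.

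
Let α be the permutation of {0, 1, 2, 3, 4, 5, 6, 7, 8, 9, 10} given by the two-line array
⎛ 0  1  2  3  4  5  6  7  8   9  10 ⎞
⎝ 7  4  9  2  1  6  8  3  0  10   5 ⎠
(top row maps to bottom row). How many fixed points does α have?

0

No element satisfies α(x) = x, so there are 0 fixed points.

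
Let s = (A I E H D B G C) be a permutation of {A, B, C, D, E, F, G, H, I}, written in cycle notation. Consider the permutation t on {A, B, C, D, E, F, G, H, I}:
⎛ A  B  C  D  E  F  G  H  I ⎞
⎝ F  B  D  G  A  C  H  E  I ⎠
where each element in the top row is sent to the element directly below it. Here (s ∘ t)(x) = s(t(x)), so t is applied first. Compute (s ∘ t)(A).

F

(s ∘ t)(A) = s(t(A)). t(A) = F, then s(F) = F. So (s ∘ t)(A) = F.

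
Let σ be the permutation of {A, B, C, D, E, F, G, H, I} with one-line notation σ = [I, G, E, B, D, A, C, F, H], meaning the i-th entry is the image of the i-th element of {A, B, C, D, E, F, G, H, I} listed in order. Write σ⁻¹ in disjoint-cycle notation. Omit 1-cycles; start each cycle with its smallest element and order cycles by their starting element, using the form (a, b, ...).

(A, F, H, I)(B, D, E, C, G)

The cycle decomposition of σ is (A, I, H, F)(B, G, C, E, D).
Reversing each cycle (and rotating so the smallest element leads) gives σ⁻¹ = (A, F, H, I)(B, D, E, C, G).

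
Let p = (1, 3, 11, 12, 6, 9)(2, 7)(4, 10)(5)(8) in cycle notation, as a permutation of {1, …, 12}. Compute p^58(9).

9 lies in the 6-cycle (1, 3, 11, 12, 6, 9).
Since the cycle has length 6, p^58 acts on it the same as p^4 (58 mod 6 = 4).
Stepping 4 places around the cycle: 9 → 1 → 3 → 11 → 12.

12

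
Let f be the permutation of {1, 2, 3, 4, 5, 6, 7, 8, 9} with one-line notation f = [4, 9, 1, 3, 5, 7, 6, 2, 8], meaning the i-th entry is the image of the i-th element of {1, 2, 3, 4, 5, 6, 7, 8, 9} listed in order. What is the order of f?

6

Decomposing into disjoint cycles gives cycle lengths 3, 3, 2, 1.
The order of f is the least common multiple of its cycle lengths: lcm(3, 3, 2) = 6.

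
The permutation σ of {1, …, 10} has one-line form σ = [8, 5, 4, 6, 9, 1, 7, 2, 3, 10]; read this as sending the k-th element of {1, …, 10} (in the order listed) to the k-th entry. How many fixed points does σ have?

2

The fixed points (elements with σ(x) = x) are {7, 10}, so there are 2.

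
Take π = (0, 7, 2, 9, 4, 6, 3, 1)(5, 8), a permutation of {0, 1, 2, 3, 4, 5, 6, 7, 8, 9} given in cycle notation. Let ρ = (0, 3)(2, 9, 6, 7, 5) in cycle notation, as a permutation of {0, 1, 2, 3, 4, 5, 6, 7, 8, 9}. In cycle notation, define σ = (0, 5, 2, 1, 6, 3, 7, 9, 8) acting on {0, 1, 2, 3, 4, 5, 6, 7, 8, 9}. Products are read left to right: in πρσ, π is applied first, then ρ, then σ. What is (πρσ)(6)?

5

Apply the permutations in order: π(6) = 3, then ρ(3) = 0, then σ(0) = 5. So (πρσ)(6) = 5.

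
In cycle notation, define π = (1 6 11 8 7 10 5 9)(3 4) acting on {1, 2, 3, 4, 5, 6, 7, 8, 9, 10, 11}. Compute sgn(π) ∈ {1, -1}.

1

The cycle lengths are 8, 2, 1.
A cycle of length ℓ contributes ℓ−1 transpositions, so π is a product of 7 + 1 = 8 transpositions — even.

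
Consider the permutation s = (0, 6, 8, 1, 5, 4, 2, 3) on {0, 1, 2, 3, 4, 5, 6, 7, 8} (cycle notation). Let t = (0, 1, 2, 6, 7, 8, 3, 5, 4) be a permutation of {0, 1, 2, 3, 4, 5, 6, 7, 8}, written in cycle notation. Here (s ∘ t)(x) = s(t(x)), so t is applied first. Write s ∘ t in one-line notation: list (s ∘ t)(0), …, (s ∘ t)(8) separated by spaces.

Chase each element through t then s: 0 → 1 → 5; 1 → 2 → 3; 2 → 6 → 8; 3 → 5 → 4; 4 → 0 → 6; 5 → 4 → 2; 6 → 7 → 7; 7 → 8 → 1; 8 → 3 → 0.
So s ∘ t in one-line form is 5 3 8 4 6 2 7 1 0.

5 3 8 4 6 2 7 1 0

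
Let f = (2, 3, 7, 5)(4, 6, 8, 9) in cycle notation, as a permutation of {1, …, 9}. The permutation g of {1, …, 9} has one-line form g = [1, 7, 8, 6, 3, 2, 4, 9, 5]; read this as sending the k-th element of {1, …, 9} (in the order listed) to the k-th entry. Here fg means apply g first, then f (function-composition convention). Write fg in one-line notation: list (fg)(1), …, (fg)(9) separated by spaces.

1 5 9 8 7 3 6 4 2

(fg)(x) = f(g(x)). Computing each image: f(g(1)) = f(1) = 1, f(g(2)) = f(7) = 5, f(g(3)) = f(8) = 9, f(g(4)) = f(6) = 8, f(g(5)) = f(3) = 7, f(g(6)) = f(2) = 3, f(g(7)) = f(4) = 6, f(g(8)) = f(9) = 4, f(g(9)) = f(5) = 2.
Hence fg = [1 5 9 8 7 3 6 4 2].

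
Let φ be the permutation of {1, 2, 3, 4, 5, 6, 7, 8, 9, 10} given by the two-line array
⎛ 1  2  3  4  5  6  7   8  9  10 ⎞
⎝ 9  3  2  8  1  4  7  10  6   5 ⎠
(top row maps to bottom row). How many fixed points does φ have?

The fixed points (elements with φ(x) = x) are {7}, so there is 1.

1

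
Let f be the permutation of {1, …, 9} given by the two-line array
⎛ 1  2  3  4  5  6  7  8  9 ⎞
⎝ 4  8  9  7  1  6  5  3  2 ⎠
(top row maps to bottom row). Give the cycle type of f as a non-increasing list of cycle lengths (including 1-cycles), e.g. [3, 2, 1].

The disjoint cycles are (1, 4, 7, 5)(2, 8, 3, 9)(6), with lengths 4, 4, 1 in non-increasing order.

[4, 4, 1]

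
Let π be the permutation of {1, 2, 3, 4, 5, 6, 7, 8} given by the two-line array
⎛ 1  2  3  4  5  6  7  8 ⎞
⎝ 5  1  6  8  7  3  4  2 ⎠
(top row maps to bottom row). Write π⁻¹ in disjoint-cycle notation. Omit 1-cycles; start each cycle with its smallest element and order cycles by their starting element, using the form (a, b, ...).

(1, 2, 8, 4, 7, 5)(3, 6)

The cycle decomposition of π is (1, 5, 7, 4, 8, 2)(3, 6).
The inverse reverses every cycle; in canonical form, π⁻¹ = (1, 2, 8, 4, 7, 5)(3, 6).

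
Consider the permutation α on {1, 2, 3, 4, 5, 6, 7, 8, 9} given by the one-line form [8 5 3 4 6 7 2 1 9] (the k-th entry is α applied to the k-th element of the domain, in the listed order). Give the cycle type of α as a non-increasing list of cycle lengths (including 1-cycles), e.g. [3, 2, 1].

The disjoint cycles are (1 8)(2 5 6 7)(3)(4)(9), with lengths 4, 2, 1, 1, 1 in non-increasing order.

[4, 2, 1, 1, 1]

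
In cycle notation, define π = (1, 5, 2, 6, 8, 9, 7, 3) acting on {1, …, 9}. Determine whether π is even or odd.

odd

The cycle lengths are 8, 1.
A cycle of length ℓ contributes ℓ−1 transpositions, so π is a product of 7 transpositions — odd.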